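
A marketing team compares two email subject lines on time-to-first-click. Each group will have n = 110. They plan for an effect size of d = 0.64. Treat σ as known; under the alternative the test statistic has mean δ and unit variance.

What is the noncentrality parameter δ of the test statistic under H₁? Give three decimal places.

δ ≈ 4.746

The noncentrality parameter scales effect size by the design's sample-size factor: δ = d·√(n/2) = 0.64 × √(110/2) = 4.7464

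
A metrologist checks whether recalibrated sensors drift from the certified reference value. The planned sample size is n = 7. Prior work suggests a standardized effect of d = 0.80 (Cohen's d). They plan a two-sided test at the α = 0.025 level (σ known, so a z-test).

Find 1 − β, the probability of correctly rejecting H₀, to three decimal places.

Power ≈ 0.450

Noncentrality parameter: δ = d·√n = 0.80 × √7 = 2.1166
Two-sided α = 0.025 → critical value z_{0.0125} = 2.241.
Power = Φ(δ − 2.241) + Φ(−δ − 2.241) = Φ(-0.125) + Φ(-4.358) = 0.4503 + 0.0000 = 0.4503.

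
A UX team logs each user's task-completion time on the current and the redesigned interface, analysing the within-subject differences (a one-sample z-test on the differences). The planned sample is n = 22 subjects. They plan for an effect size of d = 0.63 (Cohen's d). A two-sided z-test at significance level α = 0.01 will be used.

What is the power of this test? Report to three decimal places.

Power ≈ 0.648

Noncentrality parameter: δ = d·√n = 0.63 × √22 = 2.9550
Two-sided α = 0.01 → critical value z_{0.005} = 2.576.
Power = Φ(δ − 2.576) + Φ(−δ − 2.576) = Φ(0.379) + Φ(-5.531) = 0.6477 + 0.0000 = 0.6477.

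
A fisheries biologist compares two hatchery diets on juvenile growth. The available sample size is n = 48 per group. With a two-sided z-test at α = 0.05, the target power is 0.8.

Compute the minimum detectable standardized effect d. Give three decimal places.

d ≈ 0.572

Need Φ(δ − 1.960) = 0.8, so δ = 1.960 + 0.842 = 2.802.
(The second rejection-region term Φ(−δ − z_{α/2}) is negligible and dropped.)
δ = d·√(n/2) ⇒ d = δ/√(n/2) = 2.802/√(48/2) = 0.5719.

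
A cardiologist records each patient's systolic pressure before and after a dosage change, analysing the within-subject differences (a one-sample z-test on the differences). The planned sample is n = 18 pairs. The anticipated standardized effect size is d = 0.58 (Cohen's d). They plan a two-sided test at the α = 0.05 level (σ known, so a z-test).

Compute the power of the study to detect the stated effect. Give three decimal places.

Power ≈ 0.692

Noncentrality parameter: δ = d·√n = 0.58 × √18 = 2.4607
Critical value for a two-sided test at α = 0.05: z_{α/2} = 1.960.
Power = Φ(δ − 1.960) + Φ(−δ − 1.960) = Φ(0.501) + Φ(-4.421) = 0.6917 + 0.0000 = 0.6917.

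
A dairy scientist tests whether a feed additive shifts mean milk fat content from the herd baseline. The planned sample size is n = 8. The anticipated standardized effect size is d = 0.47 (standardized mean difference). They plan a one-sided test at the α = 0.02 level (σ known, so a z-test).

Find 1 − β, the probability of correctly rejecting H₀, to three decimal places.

Power ≈ 0.234

Noncentrality parameter: δ = d·√n = 0.47 × √8 = 1.3294
One-sided α = 0.02 → critical value z_{0.02} = 2.054.
Power = P(Z > 2.054 − δ) = Φ(-0.724) = 0.2344.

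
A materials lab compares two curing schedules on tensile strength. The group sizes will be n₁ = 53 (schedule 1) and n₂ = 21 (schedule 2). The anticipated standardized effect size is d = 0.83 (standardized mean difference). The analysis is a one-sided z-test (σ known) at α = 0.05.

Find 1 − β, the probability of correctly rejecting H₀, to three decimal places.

Noncentrality parameter: δ = d / √(1/n₁ + 1/n₂) = 0.83 / √(1/53 + 1/21) = 3.2189
One-sided α = 0.05 → critical value z_{0.05} = 1.645.
Power = Φ(δ − 1.645) = Φ(1.574) = 0.9423.

Power ≈ 0.942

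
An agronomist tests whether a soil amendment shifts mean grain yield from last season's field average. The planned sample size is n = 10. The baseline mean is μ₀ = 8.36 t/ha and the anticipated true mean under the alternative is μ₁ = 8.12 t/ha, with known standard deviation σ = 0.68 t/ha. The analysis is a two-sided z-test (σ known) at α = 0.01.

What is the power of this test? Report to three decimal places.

Power ≈ 0.072

Standardized effect: d = |μ₁ − μ₀| / σ = |8.12 − 8.36| / 0.68 = 0.3529
Noncentrality parameter: δ = d·√n = 0.3529 × √10 = 1.1161
Two-sided α = 0.01 → critical value z_{0.005} = 2.576.
Power = Φ(δ − 2.576) + Φ(−δ − 2.576) = Φ(-1.460) + Φ(-3.692) = 0.0722 + 0.0001 = 0.0723.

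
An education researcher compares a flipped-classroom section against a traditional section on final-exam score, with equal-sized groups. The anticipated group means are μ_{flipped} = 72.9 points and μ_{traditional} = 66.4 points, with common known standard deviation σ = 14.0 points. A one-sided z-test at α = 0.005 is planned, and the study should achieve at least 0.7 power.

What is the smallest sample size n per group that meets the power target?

n = 90 per group

Standardized effect: d = |μ_{flipped} − μ_{traditional}| / σ = |72.9 − 66.4| / 14.0 = 0.4643
Set Φ(δ − 2.576) = 0.7; then δ − 2.576 = Φ⁻¹(0.7) = 0.524, giving δ = 3.100.
δ = d·√(n/2) ⇒ n = 2(δ/d)² = 2 × (3.100 / 0.4643)² = 89.18.
Round up to the next whole unit.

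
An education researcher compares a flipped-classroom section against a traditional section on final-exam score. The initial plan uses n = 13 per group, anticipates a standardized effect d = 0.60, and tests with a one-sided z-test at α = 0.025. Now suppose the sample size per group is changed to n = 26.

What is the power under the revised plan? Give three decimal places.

With n = 26 per group: δ = d·√(n/2) = 0.60 × √(26/2) = 2.1633. Critical value z_{0.025} = 1.960.
Revised power = Φ(δ − 1.960) = Φ(0.203) = 0.5806.

Power ≈ 0.581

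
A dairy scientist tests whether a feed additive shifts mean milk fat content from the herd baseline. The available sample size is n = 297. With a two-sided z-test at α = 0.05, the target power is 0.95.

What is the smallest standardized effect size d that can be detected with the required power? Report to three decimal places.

Required noncentrality: δ = z_{0.025} + z_{0.05} = 1.960 + 1.645 = 3.605.
(The second rejection-region term Φ(−δ − z_{α/2}) is negligible and dropped.)
δ = d·√n ⇒ d = δ/√n = 3.605/√297 = 0.2092.

d ≈ 0.209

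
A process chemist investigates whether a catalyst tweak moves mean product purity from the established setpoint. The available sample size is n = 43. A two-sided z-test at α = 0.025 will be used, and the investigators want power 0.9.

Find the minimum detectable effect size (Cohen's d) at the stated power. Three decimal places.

Need Φ(δ − 2.241) = 0.9, so δ = 2.241 + 1.282 = 3.523.
(The second rejection-region term Φ(−δ − z_{α/2}) is negligible and dropped.)
δ = d·√n ⇒ d = δ/√n = 3.523/√43 = 0.5372.

d ≈ 0.537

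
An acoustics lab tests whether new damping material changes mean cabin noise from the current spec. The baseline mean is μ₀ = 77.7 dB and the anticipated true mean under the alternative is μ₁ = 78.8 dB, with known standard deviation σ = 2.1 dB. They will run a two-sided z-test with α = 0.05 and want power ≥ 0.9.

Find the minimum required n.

Standardized effect: d = |μ₁ − μ₀| / σ = |78.8 − 77.7| / 2.1 = 0.5238
For power 0.9 need Φ(δ − z_{0.025}) = 0.9, so δ = z_{0.025} + z_{0.10} = 1.960 + 1.282 = 3.242.
(The Φ(−δ − z_{α/2}) term is vanishingly small for δ > 0 and is dropped in the standard sample-size formula.)
δ = d·√n ⇒ n = (δ/d)² = (3.242 / 0.5238)² = 38.30.
Rounding up, n = 39.

n = 39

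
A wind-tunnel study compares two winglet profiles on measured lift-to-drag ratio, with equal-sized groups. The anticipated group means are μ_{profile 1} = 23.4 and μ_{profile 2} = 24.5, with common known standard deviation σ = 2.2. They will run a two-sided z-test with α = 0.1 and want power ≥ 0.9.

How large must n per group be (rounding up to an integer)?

Standardized effect: d = |μ_{profile 1} − μ_{profile 2}| / σ = |23.4 − 24.5| / 2.2 = 0.5000
Set Φ(δ − 1.645) = 0.9; then δ − 1.645 = Φ⁻¹(0.9) = 1.282, giving δ = 2.926.
(The Φ(−δ − z_{α/2}) term is vanishingly small for δ > 0 and is dropped in the standard sample-size formula.)
δ = d·√(n/2) ⇒ n = 2(δ/d)² = 2 × (2.926 / 0.5000)² = 68.51.
Rounding up, n = 69 per group.

n = 69 per group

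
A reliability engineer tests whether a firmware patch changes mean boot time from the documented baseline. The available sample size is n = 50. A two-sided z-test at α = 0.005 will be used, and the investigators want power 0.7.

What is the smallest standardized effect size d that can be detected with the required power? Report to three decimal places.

Need Φ(δ − 2.807) = 0.7, so δ = 2.807 + 0.524 = 3.331.
(Lower-tail contribution to power is negligible for δ > 0.)
δ = d·√n ⇒ d = δ/√n = 3.331/√50 = 0.4711.

d ≈ 0.471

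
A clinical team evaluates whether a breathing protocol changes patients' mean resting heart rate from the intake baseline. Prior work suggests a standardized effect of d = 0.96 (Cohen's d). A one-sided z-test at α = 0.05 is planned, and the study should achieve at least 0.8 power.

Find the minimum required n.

Set Φ(δ − 1.645) = 0.8; then δ − 1.645 = Φ⁻¹(0.8) = 0.842, giving δ = 2.486.
δ = d·√n ⇒ n = (δ/d)² = (2.486 / 0.96)² = 6.71.
Rounding up, n = 7.

n = 7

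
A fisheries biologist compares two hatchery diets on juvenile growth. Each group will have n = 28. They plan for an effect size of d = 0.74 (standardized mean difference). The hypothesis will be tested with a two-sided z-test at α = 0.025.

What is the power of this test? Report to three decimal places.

Power ≈ 0.701

Noncentrality parameter: δ = d·√(n/2) = 0.74 × √(28/2) = 2.7688
Two-sided α = 0.025 → critical value z_{0.0125} = 2.241.
Power = Φ(δ − 2.241) + Φ(−δ − 2.241) = Φ(0.527) + Φ(-5.010) = 0.7011 + 0.0000 = 0.7011.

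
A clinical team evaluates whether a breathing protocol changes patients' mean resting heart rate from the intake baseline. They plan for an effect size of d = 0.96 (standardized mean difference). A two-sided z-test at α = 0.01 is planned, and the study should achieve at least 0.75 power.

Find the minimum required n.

n = 12

For power 0.75 need Φ(δ − z_{0.005}) = 0.75, so δ = z_{0.005} + z_{0.25} = 2.576 + 0.674 = 3.250.
(For δ > 0 the lower-tail rejection region contributes negligibly to power, so the one-term inversion is standard.)
δ = d·√n ⇒ n = (δ/d)² = (3.250 / 0.96)² = 11.46.
Round up to the next whole unit.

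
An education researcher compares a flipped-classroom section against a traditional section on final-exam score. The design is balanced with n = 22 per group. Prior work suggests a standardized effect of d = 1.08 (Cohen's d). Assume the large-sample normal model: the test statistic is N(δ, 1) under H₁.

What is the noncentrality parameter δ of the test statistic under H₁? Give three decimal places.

The noncentrality parameter scales effect size by the design's sample-size factor: δ = d·√(n/2) = 1.08 × √(22/2) = 3.5820

δ ≈ 3.582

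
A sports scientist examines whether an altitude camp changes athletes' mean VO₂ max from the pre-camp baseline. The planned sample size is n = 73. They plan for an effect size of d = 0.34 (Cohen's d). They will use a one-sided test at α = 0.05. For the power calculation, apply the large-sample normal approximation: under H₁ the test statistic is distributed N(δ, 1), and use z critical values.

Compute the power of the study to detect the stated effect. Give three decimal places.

Power ≈ 0.896

Noncentrality parameter: δ = d·√n = 0.34 × √73 = 2.9050
One-sided α = 0.05 → critical value z_{0.05} = 1.645.
Power = P(Z > 1.645 − δ) = Φ(1.260) = 0.8962.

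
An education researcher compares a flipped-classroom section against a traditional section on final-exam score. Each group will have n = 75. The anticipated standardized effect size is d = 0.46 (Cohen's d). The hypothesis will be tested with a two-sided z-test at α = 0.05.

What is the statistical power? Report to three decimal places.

Power ≈ 0.804

Noncentrality parameter: λ = d·√(n/2) = 0.46 × √(75/2) = 2.8169
Critical value for a two-sided test at α = 0.05: z_{α/2} = 1.960.
Power = Φ(λ − 1.960) + Φ(−λ − 1.960) = Φ(0.857) + Φ(-4.777) = 0.8043 + 0.0000 = 0.8043.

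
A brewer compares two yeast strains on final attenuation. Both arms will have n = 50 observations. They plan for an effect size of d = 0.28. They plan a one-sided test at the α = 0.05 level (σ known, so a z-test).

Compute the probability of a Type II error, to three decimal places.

Noncentrality parameter: δ = d·√(n/2) = 0.28 × √(50/2) = 1.4000
Critical value for a one-sided test at α = 0.05: z_α = 1.645.
Power = P(Z > 1.645 − δ) = Φ(-0.245) = 0.4033.
Type II error: β = 1 − power = 1 − 0.4033 = 0.5967.

β ≈ 0.597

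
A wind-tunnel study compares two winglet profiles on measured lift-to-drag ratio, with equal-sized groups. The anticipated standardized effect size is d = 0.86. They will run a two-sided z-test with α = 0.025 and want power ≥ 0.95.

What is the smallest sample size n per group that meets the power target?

For power 0.95 need Φ(δ − z_{0.0125}) = 0.95, so δ = z_{0.0125} + z_{0.05} = 2.241 + 1.645 = 3.886.
(For δ > 0 the lower-tail rejection region contributes negligibly to power, so the one-term inversion is standard.)
δ = d·√(n/2) ⇒ n = 2(δ/d)² = 2 × (3.886 / 0.86)² = 40.84.
Rounding up, n = 41 per group.

n = 41 per group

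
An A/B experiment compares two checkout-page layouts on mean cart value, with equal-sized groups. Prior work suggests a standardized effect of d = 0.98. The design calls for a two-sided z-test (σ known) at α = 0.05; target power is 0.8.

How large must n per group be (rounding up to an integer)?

Set Φ(δ − 1.960) = 0.8; then δ − 1.960 = Φ⁻¹(0.8) = 0.842, giving δ = 2.802.
(The Φ(−δ − z_{α/2}) term is vanishingly small for δ > 0 and is dropped in the standard sample-size formula.)
δ = d·√(n/2) ⇒ n = 2(δ/d)² = 2 × (2.802 / 0.98)² = 16.35.
Rounding up, n = 17 per group.

n = 17 per group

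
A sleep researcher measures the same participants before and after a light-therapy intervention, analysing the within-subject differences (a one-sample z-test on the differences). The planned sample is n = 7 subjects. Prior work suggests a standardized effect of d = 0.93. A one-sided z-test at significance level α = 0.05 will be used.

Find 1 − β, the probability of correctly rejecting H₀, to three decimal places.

Noncentrality parameter: δ = d·√n = 0.93 × √7 = 2.4605
Critical value for a one-sided test at α = 0.05: z_α = 1.645.
Power = Φ(δ − 1.645) = Φ(0.816) = 0.7927.

Power ≈ 0.793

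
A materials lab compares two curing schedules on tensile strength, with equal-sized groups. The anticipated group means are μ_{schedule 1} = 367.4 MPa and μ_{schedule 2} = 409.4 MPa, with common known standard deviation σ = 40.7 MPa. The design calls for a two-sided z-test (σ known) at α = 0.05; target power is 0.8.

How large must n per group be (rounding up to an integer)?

Standardized effect: d = |μ_{schedule 1} − μ_{schedule 2}| / σ = |367.4 − 409.4| / 40.7 = 1.0319
For power 0.8 need Φ(δ − z_{0.025}) = 0.8, so δ = z_{0.025} + z_{0.20} = 1.960 + 0.842 = 2.802.
(For δ > 0 the lower-tail rejection region contributes negligibly to power, so the one-term inversion is standard.)
δ = d·√(n/2) ⇒ n = 2(δ/d)² = 2 × (2.802 / 1.0319)² = 14.74.
Round up to the next whole unit.

n = 15 per group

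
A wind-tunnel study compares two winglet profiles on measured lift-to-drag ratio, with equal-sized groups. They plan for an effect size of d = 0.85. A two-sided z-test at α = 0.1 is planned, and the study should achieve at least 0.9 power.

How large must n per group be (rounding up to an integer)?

n = 24 per group

Set Φ(δ − 1.645) = 0.9; then δ − 1.645 = Φ⁻¹(0.9) = 1.282, giving δ = 2.926.
(For δ > 0 the lower-tail rejection region contributes negligibly to power, so the one-term inversion is standard.)
δ = d·√(n/2) ⇒ n = 2(δ/d)² = 2 × (2.926 / 0.85)² = 23.71.
Round up to the next whole unit.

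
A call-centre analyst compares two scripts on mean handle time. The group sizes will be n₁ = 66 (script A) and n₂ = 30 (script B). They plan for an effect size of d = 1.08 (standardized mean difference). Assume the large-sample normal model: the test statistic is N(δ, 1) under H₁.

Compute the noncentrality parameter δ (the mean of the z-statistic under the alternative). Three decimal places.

δ ≈ 4.905

δ = d / √(1/n₁ + 1/n₂) = 1.08 / √(1/66 + 1/30) = 4.9048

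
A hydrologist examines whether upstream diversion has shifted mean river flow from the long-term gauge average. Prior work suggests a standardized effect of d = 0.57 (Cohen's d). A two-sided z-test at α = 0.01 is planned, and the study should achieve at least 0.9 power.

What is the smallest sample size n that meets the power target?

n = 46

Set Φ(δ − 2.576) = 0.9; then δ − 2.576 = Φ⁻¹(0.9) = 1.282, giving δ = 3.857.
(The Φ(−δ − z_{α/2}) term is vanishingly small for δ > 0 and is dropped in the standard sample-size formula.)
δ = d·√n ⇒ n = (δ/d)² = (3.857 / 0.57)² = 45.80.
Round up to the next whole unit.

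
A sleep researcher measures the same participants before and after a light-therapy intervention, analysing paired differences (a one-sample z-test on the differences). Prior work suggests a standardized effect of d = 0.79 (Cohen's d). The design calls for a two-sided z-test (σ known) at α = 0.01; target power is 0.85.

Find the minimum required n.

n = 21

Set Φ(δ − 2.576) = 0.85; then δ − 2.576 = Φ⁻¹(0.85) = 1.036, giving δ = 3.612.
(For δ > 0 the lower-tail rejection region contributes negligibly to power, so the one-term inversion is standard.)
δ = d·√n ⇒ n = (δ/d)² = (3.612 / 0.79)² = 20.91.
Round up to the next whole unit.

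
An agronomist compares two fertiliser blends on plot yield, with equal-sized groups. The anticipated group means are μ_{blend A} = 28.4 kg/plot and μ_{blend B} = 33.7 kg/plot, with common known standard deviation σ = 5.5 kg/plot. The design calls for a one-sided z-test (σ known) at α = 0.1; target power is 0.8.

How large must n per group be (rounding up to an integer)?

Standardized effect: d = |μ_{blend A} − μ_{blend B}| / σ = |28.4 − 33.7| / 5.5 = 0.9636
For power 0.8 need Φ(δ − z_{0.1}) = 0.8, so δ = z_{0.1} + z_{0.20} = 1.282 + 0.842 = 2.123.
δ = d·√(n/2) ⇒ n = 2(δ/d)² = 2 × (2.123 / 0.9636)² = 9.71.
Round up to the next whole unit.

n = 10 per group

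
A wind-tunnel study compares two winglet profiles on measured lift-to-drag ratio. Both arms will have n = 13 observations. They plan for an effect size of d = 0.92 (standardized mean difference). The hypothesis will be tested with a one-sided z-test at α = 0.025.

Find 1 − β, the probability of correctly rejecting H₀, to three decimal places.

Power ≈ 0.650

Noncentrality parameter: δ = d·√(n/2) = 0.92 × √(13/2) = 2.3455
Critical value for a one-sided test at α = 0.025: z_α = 1.960.
Power = Φ(δ − 1.960) = Φ(0.386) = 0.6501.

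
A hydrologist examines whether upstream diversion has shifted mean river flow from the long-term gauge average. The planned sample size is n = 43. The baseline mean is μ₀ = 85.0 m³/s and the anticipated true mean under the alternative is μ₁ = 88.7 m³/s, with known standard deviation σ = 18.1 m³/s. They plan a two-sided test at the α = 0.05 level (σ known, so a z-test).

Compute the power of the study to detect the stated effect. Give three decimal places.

Power ≈ 0.268

Standardized effect: d = |μ₁ − μ₀| / σ = |88.7 − 85.0| / 18.1 = 0.2044
Noncentrality parameter: δ = d·√n = 0.2044 × √43 = 1.3405
Two-sided α = 0.05 → critical value z_{0.025} = 1.960.
Power = Φ(δ − 1.960) + Φ(−δ − 1.960) = Φ(-0.619) + Φ(-3.300) = 0.2678 + 0.0005 = 0.2683.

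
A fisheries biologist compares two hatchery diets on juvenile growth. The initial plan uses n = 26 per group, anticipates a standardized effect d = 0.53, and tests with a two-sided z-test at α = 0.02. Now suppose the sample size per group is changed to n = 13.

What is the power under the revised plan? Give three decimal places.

With n = 13 per group: δ = d·√(n/2) = 0.53 × √(13/2) = 1.3512. Critical value z_{0.01} = 2.326.
Revised power = Φ(δ − 2.326) + Φ(−δ − 2.326) = Φ(-0.975) + Φ(-3.678) = 0.1648 + 0.0001 = 0.1649.

Power ≈ 0.165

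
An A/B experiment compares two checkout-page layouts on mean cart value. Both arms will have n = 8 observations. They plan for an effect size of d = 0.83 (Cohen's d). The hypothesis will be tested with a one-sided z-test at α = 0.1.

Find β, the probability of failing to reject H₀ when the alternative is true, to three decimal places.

β ≈ 0.353

Noncentrality parameter: λ = d·√(n/2) = 0.83 × √(8/2) = 1.6600
Critical value for a one-sided test at α = 0.1: z_α = 1.282.
Power = Φ(λ − 1.282) = Φ(0.378) = 0.6475.
Type II error: β = 1 − power = 1 − 0.6475 = 0.3525.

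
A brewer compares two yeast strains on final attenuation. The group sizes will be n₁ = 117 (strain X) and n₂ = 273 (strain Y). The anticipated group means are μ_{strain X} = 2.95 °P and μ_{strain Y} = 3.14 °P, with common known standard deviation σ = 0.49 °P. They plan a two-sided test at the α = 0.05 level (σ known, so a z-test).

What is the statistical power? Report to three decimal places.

Standardized effect: d = |μ_{strain X} − μ_{strain Y}| / σ = |2.95 − 3.14| / 0.49 = 0.3878
Noncentrality parameter: δ = d / √(1/n₁ + 1/n₂) = 0.3878 / √(1/117 + 1/273) = 3.5091
Critical value for a two-sided test at α = 0.05: z_{α/2} = 1.960.
Power = Φ(δ − 1.960) + Φ(−δ − 1.960) = Φ(1.549) + Φ(-5.469) = 0.9393 + 0.0000 = 0.9393.

Power ≈ 0.939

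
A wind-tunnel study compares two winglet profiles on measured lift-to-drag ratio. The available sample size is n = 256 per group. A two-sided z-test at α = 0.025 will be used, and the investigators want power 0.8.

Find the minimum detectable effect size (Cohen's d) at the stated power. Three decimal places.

Need Φ(δ − 2.241) = 0.8, so δ = 2.241 + 0.842 = 3.083.
(Lower-tail contribution to power is negligible for δ > 0.)
δ = d·√(n/2) ⇒ d = δ/√(n/2) = 3.083/√(256/2) = 0.2725.

d ≈ 0.273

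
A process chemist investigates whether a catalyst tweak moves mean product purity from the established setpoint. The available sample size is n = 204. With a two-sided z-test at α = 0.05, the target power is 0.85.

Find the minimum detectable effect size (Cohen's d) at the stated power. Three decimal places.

Need Φ(δ − 1.960) = 0.85, so δ = 1.960 + 1.036 = 2.996.
(The second rejection-region term Φ(−δ − z_{α/2}) is negligible and dropped.)
δ = d·√n ⇒ d = δ/√n = 2.996/√204 = 0.2098.

d ≈ 0.210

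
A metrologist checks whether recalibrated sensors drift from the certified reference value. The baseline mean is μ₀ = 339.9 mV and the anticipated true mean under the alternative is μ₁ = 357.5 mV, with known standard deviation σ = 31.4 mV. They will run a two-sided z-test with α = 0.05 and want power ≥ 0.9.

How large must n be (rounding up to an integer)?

Standardized effect: d = |μ₁ − μ₀| / σ = |357.5 − 339.9| / 31.4 = 0.5605
For power 0.9 need Φ(δ − z_{0.025}) = 0.9, so δ = z_{0.025} + z_{0.10} = 1.960 + 1.282 = 3.242.
(The Φ(−δ − z_{α/2}) term is vanishingly small for δ > 0 and is dropped in the standard sample-size formula.)
δ = d·√n ⇒ n = (δ/d)² = (3.242 / 0.5605)² = 33.44.
Round up to the next whole unit.

n = 34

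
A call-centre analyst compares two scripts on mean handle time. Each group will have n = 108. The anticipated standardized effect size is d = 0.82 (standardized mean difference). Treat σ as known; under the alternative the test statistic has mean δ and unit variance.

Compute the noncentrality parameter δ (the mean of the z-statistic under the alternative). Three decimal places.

δ ≈ 6.026

δ = d·√(n/2) = 0.82 × √(108/2) = 6.0257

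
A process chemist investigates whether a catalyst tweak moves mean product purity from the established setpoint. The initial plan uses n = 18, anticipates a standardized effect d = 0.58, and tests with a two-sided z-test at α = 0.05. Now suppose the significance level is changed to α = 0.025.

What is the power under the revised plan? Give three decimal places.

Power ≈ 0.587

δ = d·√n = 0.58 × √18 = 2.4607 (unchanged). New critical value: z_{0.0125} = 2.241.
Revised power = Φ(δ − 2.241) + Φ(−δ − 2.241) = Φ(0.219) + Φ(-4.702) = 0.5868 + 0.0000 = 0.5868.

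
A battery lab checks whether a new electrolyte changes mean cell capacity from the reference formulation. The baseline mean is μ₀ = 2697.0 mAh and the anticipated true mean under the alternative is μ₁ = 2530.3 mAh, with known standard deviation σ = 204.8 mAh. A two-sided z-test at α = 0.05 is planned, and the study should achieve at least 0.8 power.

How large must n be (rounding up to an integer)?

n = 12

Standardized effect: d = |μ₁ − μ₀| / σ = |2530.3 − 2697.0| / 204.8 = 0.8140
For power 0.8 need Φ(δ − z_{0.025}) = 0.8, so δ = z_{0.025} + z_{0.20} = 1.960 + 0.842 = 2.802.
(The Φ(−δ − z_{α/2}) term is vanishingly small for δ > 0 and is dropped in the standard sample-size formula.)
δ = d·√n ⇒ n = (δ/d)² = (2.802 / 0.8140)² = 11.85.
Round up to the next whole unit.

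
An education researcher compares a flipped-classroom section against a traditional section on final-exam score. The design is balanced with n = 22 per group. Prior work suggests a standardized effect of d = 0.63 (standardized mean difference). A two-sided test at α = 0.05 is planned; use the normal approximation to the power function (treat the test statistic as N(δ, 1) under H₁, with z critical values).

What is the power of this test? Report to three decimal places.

Power ≈ 0.552

Noncentrality parameter: δ = d·√(n/2) = 0.63 × √(22/2) = 2.0895
Two-sided α = 0.05 → critical value z_{0.025} = 1.960.
Power = Φ(δ − 1.960) + Φ(−δ − 1.960) = Φ(0.130) + Φ(-4.049) = 0.5515 + 0.0000 = 0.5515.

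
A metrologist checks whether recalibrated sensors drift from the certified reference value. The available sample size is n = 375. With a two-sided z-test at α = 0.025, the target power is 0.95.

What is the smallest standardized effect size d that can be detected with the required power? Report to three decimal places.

d ≈ 0.201

Need Φ(δ − 2.241) = 0.95, so δ = 2.241 + 1.645 = 3.886.
(The second rejection-region term Φ(−δ − z_{α/2}) is negligible and dropped.)
δ = d·√n ⇒ d = δ/√n = 3.886/√375 = 0.2007.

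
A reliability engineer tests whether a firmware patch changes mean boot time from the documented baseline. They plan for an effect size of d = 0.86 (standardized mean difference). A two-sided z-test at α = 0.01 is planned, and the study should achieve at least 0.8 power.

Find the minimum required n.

Set Φ(δ − 2.576) = 0.8; then δ − 2.576 = Φ⁻¹(0.8) = 0.842, giving δ = 3.417.
(For δ > 0 the lower-tail rejection region contributes negligibly to power, so the one-term inversion is standard.)
δ = d·√n ⇒ n = (δ/d)² = (3.417 / 0.86)² = 15.79.
Round up to the next whole unit.

n = 16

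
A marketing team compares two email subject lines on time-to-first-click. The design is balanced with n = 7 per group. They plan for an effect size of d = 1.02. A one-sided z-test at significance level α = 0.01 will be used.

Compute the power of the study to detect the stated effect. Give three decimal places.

Power ≈ 0.338

Noncentrality parameter: δ = d·√(n/2) = 1.02 × √(7/2) = 1.9082
One-sided α = 0.01 → critical value z_{0.01} = 2.326.
Power = P(Z > 2.326 − δ) = Φ(-0.418) = 0.3379.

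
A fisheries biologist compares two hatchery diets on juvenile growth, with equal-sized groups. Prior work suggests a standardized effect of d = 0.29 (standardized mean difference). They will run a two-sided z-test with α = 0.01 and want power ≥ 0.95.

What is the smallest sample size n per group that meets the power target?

Set Φ(δ − 2.576) = 0.95; then δ − 2.576 = Φ⁻¹(0.95) = 1.645, giving δ = 4.221.
(The Φ(−δ − z_{α/2}) term is vanishingly small for δ > 0 and is dropped in the standard sample-size formula.)
δ = d·√(n/2) ⇒ n = 2(δ/d)² = 2 × (4.221 / 0.29)² = 423.64.
Rounding up, n = 424 per group.

n = 424 per group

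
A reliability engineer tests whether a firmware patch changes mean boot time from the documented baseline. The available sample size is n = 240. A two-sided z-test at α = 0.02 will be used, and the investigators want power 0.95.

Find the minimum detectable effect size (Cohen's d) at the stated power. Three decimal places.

d ≈ 0.256

Need Φ(δ − 2.326) = 0.95, so δ = 2.326 + 1.645 = 3.971.
(Lower-tail contribution to power is negligible for δ > 0.)
δ = d·√n ⇒ d = δ/√n = 3.971/√240 = 0.2563.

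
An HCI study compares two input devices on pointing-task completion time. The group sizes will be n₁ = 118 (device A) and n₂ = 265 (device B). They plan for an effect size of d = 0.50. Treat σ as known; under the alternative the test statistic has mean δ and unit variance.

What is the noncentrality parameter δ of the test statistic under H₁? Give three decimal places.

δ ≈ 4.518

δ = d / √(1/n₁ + 1/n₂) = 0.50 / √(1/118 + 1/265) = 4.5179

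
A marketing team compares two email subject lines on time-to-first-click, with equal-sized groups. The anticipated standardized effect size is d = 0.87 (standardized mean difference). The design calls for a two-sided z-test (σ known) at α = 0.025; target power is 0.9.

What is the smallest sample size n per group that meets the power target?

For power 0.9 need Φ(δ − z_{0.0125}) = 0.9, so δ = z_{0.0125} + z_{0.10} = 2.241 + 1.282 = 3.523.
(Ignoring the negligible lower-tail rejection probability gives the usual closed-form inversion.)
δ = d·√(n/2) ⇒ n = 2(δ/d)² = 2 × (3.523 / 0.87)² = 32.79.
Round up to the next whole unit.

n = 33 per group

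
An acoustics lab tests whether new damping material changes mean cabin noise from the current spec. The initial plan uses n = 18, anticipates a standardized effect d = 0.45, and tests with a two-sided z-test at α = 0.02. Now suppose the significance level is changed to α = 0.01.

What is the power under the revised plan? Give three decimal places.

Power ≈ 0.253

δ = d·√n = 0.45 × √18 = 1.9092 (unchanged). New critical value: z_{0.005} = 2.576.
Revised power = Φ(δ − 2.576) + Φ(−δ − 2.576) = Φ(-0.667) + Φ(-4.485) = 0.2525 + 0.0000 = 0.2525.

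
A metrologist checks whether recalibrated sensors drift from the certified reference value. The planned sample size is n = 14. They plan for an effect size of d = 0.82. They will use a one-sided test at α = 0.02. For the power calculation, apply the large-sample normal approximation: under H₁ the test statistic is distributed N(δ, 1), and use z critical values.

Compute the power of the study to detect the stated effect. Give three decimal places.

Power ≈ 0.845

Noncentrality parameter: δ = d·√n = 0.82 × √14 = 3.0682
One-sided α = 0.02 → critical value z_{0.02} = 2.054.
Power = P(Z > 2.054 − δ) = Φ(1.014) = 0.8448.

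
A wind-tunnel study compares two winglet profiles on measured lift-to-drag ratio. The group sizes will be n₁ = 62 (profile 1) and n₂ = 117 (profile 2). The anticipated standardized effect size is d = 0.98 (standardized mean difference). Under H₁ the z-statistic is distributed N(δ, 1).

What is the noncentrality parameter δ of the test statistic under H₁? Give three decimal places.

δ ≈ 6.239

δ = d / √(1/n₁ + 1/n₂) = 0.98 / √(1/62 + 1/117) = 6.2386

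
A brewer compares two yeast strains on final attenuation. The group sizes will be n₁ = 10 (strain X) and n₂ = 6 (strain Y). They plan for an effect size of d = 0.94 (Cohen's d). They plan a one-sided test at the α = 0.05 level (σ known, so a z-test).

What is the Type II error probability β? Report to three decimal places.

β ≈ 0.430

Noncentrality parameter: δ = d / √(1/n₁ + 1/n₂) = 0.94 / √(1/10 + 1/6) = 1.8203
Critical value for a one-sided test at α = 0.05: z_α = 1.645.
Power = P(Z > 1.645 − δ) = Φ(0.175) = 0.5696.
Type II error: β = 1 − power = 1 − 0.5696 = 0.4304.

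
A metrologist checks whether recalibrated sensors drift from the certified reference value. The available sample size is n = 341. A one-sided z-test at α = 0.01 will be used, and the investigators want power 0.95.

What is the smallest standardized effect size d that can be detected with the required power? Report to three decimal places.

d ≈ 0.215

Need Φ(δ − 2.326) = 0.95, so δ = 2.326 + 1.645 = 3.971.
δ = d·√n ⇒ d = δ/√n = 3.971/√341 = 0.2151.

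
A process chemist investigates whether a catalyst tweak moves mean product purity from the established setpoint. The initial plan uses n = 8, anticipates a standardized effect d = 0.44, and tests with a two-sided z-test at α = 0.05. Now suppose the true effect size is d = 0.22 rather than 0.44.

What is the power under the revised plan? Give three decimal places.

Power ≈ 0.095

With d = 0.22: δ = d·√n = 0.22 × √8 = 0.6223. Critical value z_{0.025} = 1.960.
Revised power = Φ(δ − 1.960) + Φ(−δ − 1.960) = Φ(-1.338) + Φ(-2.582) = 0.0905 + 0.0049 = 0.0954.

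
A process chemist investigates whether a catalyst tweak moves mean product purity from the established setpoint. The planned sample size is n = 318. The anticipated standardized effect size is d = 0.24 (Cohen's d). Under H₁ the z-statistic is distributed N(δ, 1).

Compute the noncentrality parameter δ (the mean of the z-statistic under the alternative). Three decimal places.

δ ≈ 4.280

δ = d·√n = 0.24 × √318 = 4.2798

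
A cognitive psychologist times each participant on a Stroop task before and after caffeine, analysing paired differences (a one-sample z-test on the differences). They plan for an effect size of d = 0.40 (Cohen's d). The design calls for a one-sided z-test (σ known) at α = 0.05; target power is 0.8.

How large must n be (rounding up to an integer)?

Set Φ(δ − 1.645) = 0.8; then δ − 1.645 = Φ⁻¹(0.8) = 0.842, giving δ = 2.486.
δ = d·√n ⇒ n = (δ/d)² = (2.486 / 0.40)² = 38.64.
Round up to the next whole unit.

n = 39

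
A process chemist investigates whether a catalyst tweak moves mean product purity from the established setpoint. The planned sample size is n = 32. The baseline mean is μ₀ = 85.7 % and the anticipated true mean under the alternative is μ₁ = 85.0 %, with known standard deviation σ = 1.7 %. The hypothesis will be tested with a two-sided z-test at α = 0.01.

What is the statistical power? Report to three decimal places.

Power ≈ 0.403

Standardized effect: d = |μ₁ − μ₀| / σ = |85.0 − 85.7| / 1.7 = 0.4118
Noncentrality parameter: δ = d·√n = 0.4118 × √32 = 2.3293
Critical value for a two-sided test at α = 0.01: z_{α/2} = 2.576.
Power = Φ(δ − 2.576) + Φ(−δ − 2.576) = Φ(-0.247) + Φ(-4.905) = 0.4026 + 0.0000 = 0.4026.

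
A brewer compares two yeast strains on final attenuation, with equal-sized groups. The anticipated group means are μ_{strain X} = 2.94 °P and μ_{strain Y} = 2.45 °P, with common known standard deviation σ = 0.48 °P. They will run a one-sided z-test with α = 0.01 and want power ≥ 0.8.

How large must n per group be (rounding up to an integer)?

Standardized effect: d = |μ_{strain X} − μ_{strain Y}| / σ = |2.94 − 2.45| / 0.48 = 1.0208
For power 0.8 need Φ(δ − z_{0.01}) = 0.8, so δ = z_{0.01} + z_{0.20} = 2.326 + 0.842 = 3.168.
δ = d·√(n/2) ⇒ n = 2(δ/d)² = 2 × (3.168 / 1.0208)² = 19.26.
Round up to the next whole unit.

n = 20 per group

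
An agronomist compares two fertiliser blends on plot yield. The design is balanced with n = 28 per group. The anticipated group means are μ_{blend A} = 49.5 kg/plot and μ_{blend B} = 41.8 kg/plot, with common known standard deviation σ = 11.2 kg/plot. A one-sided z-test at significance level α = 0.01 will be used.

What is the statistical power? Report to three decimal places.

Standardized effect: d = |μ_{blend A} − μ_{blend B}| / σ = |49.5 − 41.8| / 11.2 = 0.6875
Noncentrality parameter: δ = d·√(n/2) = 0.6875 × √(28/2) = 2.5724
Critical value for a one-sided test at α = 0.01: z_α = 2.326.
Power = Φ(δ − 2.326) = Φ(0.246) = 0.5972.

Power ≈ 0.597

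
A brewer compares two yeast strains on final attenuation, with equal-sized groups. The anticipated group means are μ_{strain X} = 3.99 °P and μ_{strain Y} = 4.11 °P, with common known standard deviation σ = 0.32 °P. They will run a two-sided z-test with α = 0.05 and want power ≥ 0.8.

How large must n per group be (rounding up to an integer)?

Standardized effect: d = |μ_{strain X} − μ_{strain Y}| / σ = |3.99 − 4.11| / 0.32 = 0.3750
For power 0.8 need Φ(δ − z_{0.025}) = 0.8, so δ = z_{0.025} + z_{0.20} = 1.960 + 0.842 = 2.802.
(For δ > 0 the lower-tail rejection region contributes negligibly to power, so the one-term inversion is standard.)
δ = d·√(n/2) ⇒ n = 2(δ/d)² = 2 × (2.802 / 0.3750)² = 111.63.
Round up to the next whole unit.

n = 112 per group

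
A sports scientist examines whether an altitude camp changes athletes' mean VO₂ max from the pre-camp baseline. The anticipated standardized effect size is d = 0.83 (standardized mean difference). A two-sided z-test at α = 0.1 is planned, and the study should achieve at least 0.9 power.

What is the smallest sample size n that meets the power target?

n = 13

For power 0.9 need Φ(δ − z_{0.05}) = 0.9, so δ = z_{0.05} + z_{0.10} = 1.645 + 1.282 = 2.926.
(Ignoring the negligible lower-tail rejection probability gives the usual closed-form inversion.)
δ = d·√n ⇒ n = (δ/d)² = (2.926 / 0.83)² = 12.43.
Rounding up, n = 13.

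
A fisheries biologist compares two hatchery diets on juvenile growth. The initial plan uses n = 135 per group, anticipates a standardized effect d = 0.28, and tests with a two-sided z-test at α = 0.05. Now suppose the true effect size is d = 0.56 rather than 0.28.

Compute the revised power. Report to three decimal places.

Power ≈ 0.996

With d = 0.56: δ = d·√(n/2) = 0.56 × √(135/2) = 4.6009. Critical value z_{0.025} = 1.960.
Revised power = Φ(δ − 1.960) + Φ(−δ − 1.960) = Φ(2.641) + Φ(-6.561) = 0.9959 + 0.0000 = 0.9959.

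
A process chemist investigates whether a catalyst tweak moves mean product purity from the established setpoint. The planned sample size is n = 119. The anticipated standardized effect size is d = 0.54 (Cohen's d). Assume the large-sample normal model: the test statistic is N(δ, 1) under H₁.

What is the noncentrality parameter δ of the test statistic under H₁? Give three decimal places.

δ = d·√n = 0.54 × √119 = 5.8907

δ ≈ 5.891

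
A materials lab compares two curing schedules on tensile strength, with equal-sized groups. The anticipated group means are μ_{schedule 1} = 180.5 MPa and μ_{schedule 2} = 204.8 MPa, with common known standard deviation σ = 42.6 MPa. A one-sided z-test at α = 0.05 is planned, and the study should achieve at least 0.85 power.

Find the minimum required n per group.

Standardized effect: d = |μ_{schedule 1} − μ_{schedule 2}| / σ = |180.5 − 204.8| / 42.6 = 0.5704
Set Φ(δ − 1.645) = 0.85; then δ − 1.645 = Φ⁻¹(0.85) = 1.036, giving δ = 2.681.
δ = d·√(n/2) ⇒ n = 2(δ/d)² = 2 × (2.681 / 0.5704)² = 44.19.
Round up to the next whole unit.

n = 45 per group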